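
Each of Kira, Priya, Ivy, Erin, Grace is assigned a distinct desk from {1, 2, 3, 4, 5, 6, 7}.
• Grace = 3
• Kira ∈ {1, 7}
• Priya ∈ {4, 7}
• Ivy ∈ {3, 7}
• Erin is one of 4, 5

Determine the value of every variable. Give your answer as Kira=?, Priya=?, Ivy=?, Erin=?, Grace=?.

Grace's domain is down to {3}, so Grace = 3. Strike 3 from Ivy.
That leaves Ivy = 7. Remove 7 from Kira, Priya.
Kira must be 1 (only option left).
Priya has just one choice, so Priya = 4. Eliminate 4 elsewhere: Erin.
Erin must be 5 (only option left).

Kira=1, Priya=4, Ivy=7, Erin=5, Grace=3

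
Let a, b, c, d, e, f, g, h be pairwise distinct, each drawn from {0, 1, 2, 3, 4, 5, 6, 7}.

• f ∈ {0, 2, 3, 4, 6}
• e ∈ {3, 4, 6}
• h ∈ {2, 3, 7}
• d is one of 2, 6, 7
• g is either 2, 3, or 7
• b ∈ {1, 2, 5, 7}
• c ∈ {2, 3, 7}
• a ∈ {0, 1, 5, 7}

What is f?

0

c, g, h share exactly the 3 values {2, 3, 7}; by pigeonhole those values go to them, so strike 2, 3, 7 from a, b, d, e, f.
That leaves d = 6. Eliminate 6 elsewhere: e, f.
That leaves e = 4. Remove 4 from f.
So f = 0.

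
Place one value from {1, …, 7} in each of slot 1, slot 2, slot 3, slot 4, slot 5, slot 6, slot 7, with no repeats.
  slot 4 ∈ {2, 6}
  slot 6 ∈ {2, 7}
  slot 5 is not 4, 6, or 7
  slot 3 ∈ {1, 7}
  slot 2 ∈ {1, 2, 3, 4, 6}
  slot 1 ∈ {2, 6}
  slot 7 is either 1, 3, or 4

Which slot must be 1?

slot 3

Among the 7 variables, 5 fits only slot 5 (and all 7 values in {1, 2, 3, 4, 5, 6, 7} must be used), so slot 5 = 5.
slot 1 and slot 4 share exactly the 2 values {2, 6}; by pigeonhole those values go to them, so strike 2, 6 from slot 2, slot 6.
slot 6 must be 7 (only option left). Eliminate 7 elsewhere: slot 3.
So 1 goes to slot 3.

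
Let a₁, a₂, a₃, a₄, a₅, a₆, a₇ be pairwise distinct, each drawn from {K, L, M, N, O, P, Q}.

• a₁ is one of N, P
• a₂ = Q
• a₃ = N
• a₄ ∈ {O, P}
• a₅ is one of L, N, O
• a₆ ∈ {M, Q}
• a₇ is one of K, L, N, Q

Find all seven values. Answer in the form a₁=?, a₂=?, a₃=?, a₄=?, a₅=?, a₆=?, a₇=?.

a₂'s domain is down to {Q}, so a₂ = Q. Eliminate Q elsewhere: a₆, a₇.
a₃'s domain is down to {N}, so a₃ = N. Eliminate N elsewhere: a₁, a₅, a₇.
a₆ must be M (only option left).
a₁'s domain is down to {P}, so a₁ = P. So a₄ can't be P.
a₄ has just one choice, so a₄ = O. Strike O from a₅.
a₅'s domain is down to {L}, so a₅ = L. So a₇ can't be L.
a₇'s domain is down to {K}, so a₇ = K.

a₁=P, a₂=Q, a₃=N, a₄=O, a₅=L, a₆=M, a₇=K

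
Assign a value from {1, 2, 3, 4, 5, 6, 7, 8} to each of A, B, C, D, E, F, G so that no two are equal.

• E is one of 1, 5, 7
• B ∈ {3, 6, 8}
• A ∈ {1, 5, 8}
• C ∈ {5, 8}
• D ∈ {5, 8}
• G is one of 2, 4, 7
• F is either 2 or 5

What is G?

4

C and D between them cover only {5, 8} — a naked pair. Remove those values from A, B, E, F.
A's domain is down to {1}, so A = 1. Eliminate 1 elsewhere: E.
E's domain is down to {7}, so E = 7. So G can't be 7.
F's domain is down to {2}, so F = 2. Strike 2 from G.
So G = 4.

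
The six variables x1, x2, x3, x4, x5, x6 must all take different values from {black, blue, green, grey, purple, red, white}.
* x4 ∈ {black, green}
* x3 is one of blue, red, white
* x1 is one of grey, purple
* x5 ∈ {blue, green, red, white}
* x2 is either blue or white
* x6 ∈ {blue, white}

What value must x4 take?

The 2 variables x2 and x6 are confined to {blue, white}, which locks those values in; drop them from x3, x5.
x3 must be red (only option left). Eliminate red elsewhere: x5.
x5 has just one choice, so x5 = green. So x4 can't be green.
So x4 = black.

black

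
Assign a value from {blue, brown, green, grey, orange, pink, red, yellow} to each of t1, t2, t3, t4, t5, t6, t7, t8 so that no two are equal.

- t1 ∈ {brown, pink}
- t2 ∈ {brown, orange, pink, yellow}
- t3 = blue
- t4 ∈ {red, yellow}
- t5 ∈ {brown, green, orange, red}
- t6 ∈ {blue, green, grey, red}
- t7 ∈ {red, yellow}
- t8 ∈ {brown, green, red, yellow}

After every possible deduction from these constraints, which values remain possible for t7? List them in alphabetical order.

red, yellow

t3 must be blue (only option left). Strike blue from t6.
The 7 still-open variables draw from only 7 values {brown, green, grey, orange, pink, red, yellow}, so each is used; only t6 can be grey, hence t6 = grey.
t4 and t7 share exactly the 2 values {red, yellow}; by pigeonhole those values go to them, so strike red, yellow from t2, t5, t8.
No further eliminations apply; t7 can still be any of red, yellow.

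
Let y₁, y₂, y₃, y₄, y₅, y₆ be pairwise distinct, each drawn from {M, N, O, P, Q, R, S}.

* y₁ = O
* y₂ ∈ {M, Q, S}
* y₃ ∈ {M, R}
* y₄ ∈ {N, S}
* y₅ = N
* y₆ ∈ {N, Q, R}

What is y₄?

S

y₁'s domain is down to {O}, so y₁ = O.
y₅'s domain is down to {N}, so y₅ = N. So y₄, y₆ can't be N.
So y₄ = S.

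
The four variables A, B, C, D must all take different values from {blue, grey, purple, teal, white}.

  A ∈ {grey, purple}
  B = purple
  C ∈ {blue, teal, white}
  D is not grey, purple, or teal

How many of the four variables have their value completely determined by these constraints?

2

B has just one choice, so B = purple. Strike purple from A.
A must be grey (only option left).
Determined: A=grey, B=purple. The other variables each still have more than one consistent value. That makes 2.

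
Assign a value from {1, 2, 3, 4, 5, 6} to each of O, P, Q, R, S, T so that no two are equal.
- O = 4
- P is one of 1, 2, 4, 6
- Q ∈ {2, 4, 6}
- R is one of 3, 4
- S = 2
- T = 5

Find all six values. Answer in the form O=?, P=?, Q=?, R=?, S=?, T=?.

O has just one choice, so O = 4. Strike 4 from P, Q, R.
That leaves R = 3.
S must be 2 (only option left). Strike 2 from P, Q.
T must be 5 (only option left).
Q must be 6 (only option left). Eliminate 6 elsewhere: P.
P must be 1 (only option left).

O=4, P=1, Q=6, R=3, S=2, T=5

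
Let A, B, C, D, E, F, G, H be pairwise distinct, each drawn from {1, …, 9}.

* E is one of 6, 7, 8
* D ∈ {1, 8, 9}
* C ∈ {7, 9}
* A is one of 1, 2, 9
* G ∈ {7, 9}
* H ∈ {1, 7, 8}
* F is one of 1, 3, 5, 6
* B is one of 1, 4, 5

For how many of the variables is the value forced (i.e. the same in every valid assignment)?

C and G share exactly the 2 values {7, 9}; by pigeonhole those values go to them, so strike 7, 9 from A, D, E, H.
D and H share exactly the 2 values {1, 8}; by pigeonhole those values go to them, so strike 1, 8 from A, B, E, F.
A's domain is down to {2}, so A = 2.
E's domain is down to {6}, so E = 6. Eliminate 6 elsewhere: F.
Determined: A=2, E=6. The other variables each still have more than one consistent value. That makes 2.

2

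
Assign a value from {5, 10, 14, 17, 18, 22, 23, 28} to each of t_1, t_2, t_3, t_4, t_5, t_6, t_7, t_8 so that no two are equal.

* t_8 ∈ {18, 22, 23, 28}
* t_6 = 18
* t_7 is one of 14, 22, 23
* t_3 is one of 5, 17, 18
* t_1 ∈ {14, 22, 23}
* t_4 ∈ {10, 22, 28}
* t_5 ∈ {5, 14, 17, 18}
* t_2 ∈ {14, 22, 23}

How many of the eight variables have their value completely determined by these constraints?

t_6's domain is down to {18}, so t_6 = 18. So t_3, t_5, t_8 can't be 18.
Among the 7 still-open variables, 10 fits only t_4 (and all 7 values in {5, 10, 14, 17, 22, 23, 28} must be used), so t_4 = 10.
Among the 6 still-open variables, 28 fits only t_8 (and all 6 values in {5, 14, 17, 22, 23, 28} must be used), so t_8 = 28.
t_1, t_2, t_7 between them cover only {14, 22, 23} — a naked triple. Remove those values from t_5.
Determined: t_4=10, t_6=18, t_8=28. The other variables each still have more than one consistent value. That makes 3.

3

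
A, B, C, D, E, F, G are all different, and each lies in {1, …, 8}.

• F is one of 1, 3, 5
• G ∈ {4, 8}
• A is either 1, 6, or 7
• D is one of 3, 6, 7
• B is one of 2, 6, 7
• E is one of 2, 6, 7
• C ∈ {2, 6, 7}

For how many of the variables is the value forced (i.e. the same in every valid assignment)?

The 3 variables B, C, E are confined to {2, 6, 7}, which locks those values in; drop them from A, D.
A's domain is down to {1}, so A = 1. Strike 1 from F.
D has just one choice, so D = 3. So F can't be 3.
F must be 5 (only option left).
Determined: A=1, D=3, F=5. The other variables each still have more than one consistent value. That makes 3.

3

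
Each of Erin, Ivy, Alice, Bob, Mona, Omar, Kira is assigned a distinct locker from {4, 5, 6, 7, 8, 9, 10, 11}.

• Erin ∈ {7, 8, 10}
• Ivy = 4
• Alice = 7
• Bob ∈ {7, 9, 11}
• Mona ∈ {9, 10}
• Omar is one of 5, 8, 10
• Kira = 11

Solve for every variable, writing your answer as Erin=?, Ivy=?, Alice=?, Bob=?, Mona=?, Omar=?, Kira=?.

Erin=8, Ivy=4, Alice=7, Bob=9, Mona=10, Omar=5, Kira=11

Ivy's domain is down to {4}, so Ivy = 4.
Alice must be 7 (only option left). So Erin, Bob can't be 7.
That leaves Kira = 11. So Bob can't be 11.
Bob has just one choice, so Bob = 9. Remove 9 from Mona.
That leaves Mona = 10. Strike 10 from Erin, Omar.
Erin must be 8 (only option left). So Omar can't be 8.
Omar has just one choice, so Omar = 5.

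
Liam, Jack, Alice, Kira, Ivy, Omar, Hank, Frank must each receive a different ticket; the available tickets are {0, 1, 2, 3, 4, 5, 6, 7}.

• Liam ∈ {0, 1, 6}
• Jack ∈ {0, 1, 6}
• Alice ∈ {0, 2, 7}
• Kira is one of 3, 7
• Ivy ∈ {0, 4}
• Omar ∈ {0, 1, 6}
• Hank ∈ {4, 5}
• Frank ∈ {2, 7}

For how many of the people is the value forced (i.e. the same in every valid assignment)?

3

Among the 8 variables, 3 fits only Kira (and all 8 values in {0, 1, 2, 3, 4, 5, 6, 7} must be used), so Kira = 3.
Among the 7 still-open variables, 5 fits only Hank (and all 7 values in {0, 1, 2, 4, 5, 6, 7} must be used), so Hank = 5.
The 6 still-open variables draw from only 6 values {0, 1, 2, 4, 6, 7}, so each is used; only Ivy can be 4, hence Ivy = 4.
The 3 variables Liam, Jack, Omar are confined to {0, 1, 6}, which locks those values in; drop them from Alice.
Determined: Kira=3, Ivy=4, Hank=5. The other people each still have more than one consistent value. That makes 3.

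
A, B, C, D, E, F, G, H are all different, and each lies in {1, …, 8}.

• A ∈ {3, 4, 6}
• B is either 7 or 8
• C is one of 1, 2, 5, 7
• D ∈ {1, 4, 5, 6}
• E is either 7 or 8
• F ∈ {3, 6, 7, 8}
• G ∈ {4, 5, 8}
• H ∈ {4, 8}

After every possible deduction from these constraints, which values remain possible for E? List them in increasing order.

7, 8

Among the 8 variables, 2 fits only C (and all 8 values in {1, 2, 3, 4, 5, 6, 7, 8} must be used), so C = 2.
The 7 still-open variables together cover exactly {1, 3, 4, 5, 6, 7, 8} — 7 values for 7 variables — and 1 appears only in D's list, so D = 1.
The 6 still-open variables draw from only 6 values {3, 4, 5, 6, 7, 8}, so each is used; only G can be 5, hence G = 5.
B and E share exactly the 2 values {7, 8}; by pigeonhole those values go to them, so strike 7, 8 from F, H.
H's domain is down to {4}, so H = 4. Eliminate 4 elsewhere: A.
No further eliminations apply; E can still be any of 7, 8.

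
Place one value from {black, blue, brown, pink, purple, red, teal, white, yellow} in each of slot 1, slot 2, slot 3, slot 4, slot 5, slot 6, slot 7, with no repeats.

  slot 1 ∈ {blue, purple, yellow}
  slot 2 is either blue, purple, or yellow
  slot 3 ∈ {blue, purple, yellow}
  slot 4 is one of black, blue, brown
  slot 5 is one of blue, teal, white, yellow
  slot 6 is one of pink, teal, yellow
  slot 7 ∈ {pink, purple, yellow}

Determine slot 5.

white

slot 1, slot 2, slot 3 between them cover only {blue, purple, yellow} — a naked triple. Remove those values from slot 4, slot 5, slot 6, slot 7.
slot 7 must be pink (only option left). Remove pink from slot 6.
slot 6's domain is down to {teal}, so slot 6 = teal. Eliminate teal elsewhere: slot 5.
So slot 5 = white.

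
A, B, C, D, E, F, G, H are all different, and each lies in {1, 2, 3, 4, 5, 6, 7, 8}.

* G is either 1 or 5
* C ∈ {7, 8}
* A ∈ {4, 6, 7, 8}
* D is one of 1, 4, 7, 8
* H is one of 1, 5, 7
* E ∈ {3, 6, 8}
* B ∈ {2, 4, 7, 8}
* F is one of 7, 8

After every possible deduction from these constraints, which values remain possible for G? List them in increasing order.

The 8 variables together cover exactly {1, 2, 3, 4, 5, 6, 7, 8} — 8 values for 8 variables — and 2 appears only in B's list, so B = 2.
The 7 still-open variables together cover exactly {1, 3, 4, 5, 6, 7, 8} — 7 values for 7 variables — and 3 appears only in E's list, so E = 3.
The 6 still-open variables draw from only 6 values {1, 4, 5, 6, 7, 8}, so each is used; only A can be 6, hence A = 6.
Among the 5 still-open variables, 4 fits only D (and all 5 values in {1, 4, 5, 7, 8} must be used), so D = 4.
The 2 variables C and F are confined to {7, 8}, which locks those values in; drop them from H.
No further eliminations apply; G can still be any of 1, 5.

1, 5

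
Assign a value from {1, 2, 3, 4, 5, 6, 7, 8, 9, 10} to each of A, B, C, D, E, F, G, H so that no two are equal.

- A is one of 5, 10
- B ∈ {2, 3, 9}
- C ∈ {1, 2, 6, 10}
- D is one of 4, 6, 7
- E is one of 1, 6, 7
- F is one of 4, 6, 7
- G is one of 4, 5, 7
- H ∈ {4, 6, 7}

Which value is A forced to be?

10

The 3 variables D, F, H are confined to {4, 6, 7}, which locks those values in; drop them from C, E, G.
E's domain is down to {1}, so E = 1. So C can't be 1.
G's domain is down to {5}, so G = 5. Remove 5 from A.
So A = 10.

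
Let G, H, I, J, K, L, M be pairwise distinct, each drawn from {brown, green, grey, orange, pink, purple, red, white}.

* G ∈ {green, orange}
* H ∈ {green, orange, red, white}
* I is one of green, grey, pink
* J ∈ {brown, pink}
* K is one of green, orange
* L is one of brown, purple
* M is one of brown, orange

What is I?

G and K between them cover only {green, orange} — a naked pair. Remove those values from H, I, M.
That leaves M = brown. So J, L can't be brown.
J has just one choice, so J = pink. Remove pink from I.
So I = grey.

grey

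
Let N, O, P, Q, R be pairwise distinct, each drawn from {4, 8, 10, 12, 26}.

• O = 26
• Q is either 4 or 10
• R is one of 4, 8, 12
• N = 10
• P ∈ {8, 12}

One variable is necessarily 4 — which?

Q

N must be 10 (only option left). So Q can't be 10.
So 4 goes to Q.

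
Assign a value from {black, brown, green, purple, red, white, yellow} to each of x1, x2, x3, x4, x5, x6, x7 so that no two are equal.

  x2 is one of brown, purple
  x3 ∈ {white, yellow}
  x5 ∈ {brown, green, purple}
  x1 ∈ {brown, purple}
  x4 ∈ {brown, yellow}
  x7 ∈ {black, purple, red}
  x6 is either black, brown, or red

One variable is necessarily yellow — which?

The 7 variables together cover exactly {black, brown, green, purple, red, white, yellow} — 7 values for 7 variables — and green appears only in x5's list, so x5 = green.
The 6 still-open variables together cover exactly {black, brown, purple, red, white, yellow} — 6 values for 6 variables — and white appears only in x3's list, so x3 = white.
The 5 still-open variables together cover exactly {black, brown, purple, red, yellow} — 5 values for 5 variables — and yellow appears only in x4's list, so x4 = yellow.

x4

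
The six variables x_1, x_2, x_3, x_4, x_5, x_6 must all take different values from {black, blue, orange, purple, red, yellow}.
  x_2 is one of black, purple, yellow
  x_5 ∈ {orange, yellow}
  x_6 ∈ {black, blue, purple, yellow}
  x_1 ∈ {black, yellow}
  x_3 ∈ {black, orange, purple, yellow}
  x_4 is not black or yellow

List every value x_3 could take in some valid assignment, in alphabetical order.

black, orange, purple, yellow

The 6 variables together cover exactly {black, blue, orange, purple, red, yellow} — 6 values for 6 variables — and red appears only in x_4's list, so x_4 = red.
The 5 still-open variables draw from only 5 values {black, blue, orange, purple, yellow}, so each is used; only x_6 can be blue, hence x_6 = blue.
No further eliminations apply; x_3 can still be any of black, orange, purple, yellow.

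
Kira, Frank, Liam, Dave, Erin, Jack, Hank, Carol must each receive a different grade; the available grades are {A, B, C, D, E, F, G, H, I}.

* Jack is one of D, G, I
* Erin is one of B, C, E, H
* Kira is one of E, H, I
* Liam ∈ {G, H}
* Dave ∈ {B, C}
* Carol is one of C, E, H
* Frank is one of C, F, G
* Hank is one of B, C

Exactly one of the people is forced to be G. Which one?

Liam

Among the 8 variables, D fits only Jack (and all 8 values in {B, C, D, E, F, G, H, I} must be used), so Jack = D.
The 7 still-open variables together cover exactly {B, C, E, F, G, H, I} — 7 values for 7 variables — and F appears only in Frank's list, so Frank = F.
The 6 still-open variables together cover exactly {B, C, E, G, H, I} — 6 values for 6 variables — and G appears only in Liam's list, so Liam = G.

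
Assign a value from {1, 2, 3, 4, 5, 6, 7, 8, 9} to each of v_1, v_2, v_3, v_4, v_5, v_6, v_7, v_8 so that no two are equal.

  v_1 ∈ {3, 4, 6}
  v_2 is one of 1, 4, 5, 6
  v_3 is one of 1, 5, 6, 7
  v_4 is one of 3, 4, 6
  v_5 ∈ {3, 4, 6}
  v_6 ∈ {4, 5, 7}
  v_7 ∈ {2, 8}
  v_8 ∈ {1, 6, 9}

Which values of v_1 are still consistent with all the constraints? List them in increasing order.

The 3 variables v_1, v_4, v_5 are confined to {3, 4, 6}, which locks those values in; drop them from v_2, v_3, v_6, v_8.
v_2, v_3, v_6 share exactly the 3 values {1, 5, 7}; by pigeonhole those values go to them, so strike 1, 5, 7 from v_8.
v_8's domain is down to {9}, so v_8 = 9.
No further eliminations apply; v_1 can still be any of 3, 4, 6.

3, 4, 6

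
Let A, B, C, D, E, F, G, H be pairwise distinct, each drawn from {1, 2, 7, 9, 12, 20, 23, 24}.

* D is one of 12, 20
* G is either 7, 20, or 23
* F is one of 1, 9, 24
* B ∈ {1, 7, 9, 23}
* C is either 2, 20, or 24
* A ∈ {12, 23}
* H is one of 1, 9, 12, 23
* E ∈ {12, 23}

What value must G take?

7

The 8 variables draw from only 8 values {1, 2, 7, 9, 12, 20, 23, 24}, so each is used; only C can be 2, hence C = 2.
The 7 still-open variables draw from only 7 values {1, 7, 9, 12, 20, 23, 24}, so each is used; only F can be 24, hence F = 24.
A and E between them cover only {12, 23} — a naked pair. Remove those values from B, D, G, H.
D's domain is down to {20}, so D = 20. Remove 20 from G.
So G = 7.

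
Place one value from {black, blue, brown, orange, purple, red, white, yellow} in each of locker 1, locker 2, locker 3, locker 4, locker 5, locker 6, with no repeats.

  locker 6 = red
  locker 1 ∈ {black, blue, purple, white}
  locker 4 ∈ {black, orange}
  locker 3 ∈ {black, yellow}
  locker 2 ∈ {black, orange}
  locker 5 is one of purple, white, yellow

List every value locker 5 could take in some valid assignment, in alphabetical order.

locker 6 must be red (only option left).
The 2 variables locker 2 and locker 4 are confined to {black, orange}, which locks those values in; drop them from locker 1, locker 3.
That leaves locker 3 = yellow. So locker 5 can't be yellow.
No further eliminations apply; locker 5 can still be any of purple, white.

purple, white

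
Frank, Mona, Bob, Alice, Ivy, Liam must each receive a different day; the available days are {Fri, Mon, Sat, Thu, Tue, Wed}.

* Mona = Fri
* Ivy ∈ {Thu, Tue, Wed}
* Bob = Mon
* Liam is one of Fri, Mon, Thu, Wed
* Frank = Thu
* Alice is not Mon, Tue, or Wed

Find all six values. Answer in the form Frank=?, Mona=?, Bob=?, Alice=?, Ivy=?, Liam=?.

Frank must be Thu (only option left). Strike Thu from Alice, Ivy, Liam.
Mona must be Fri (only option left). Remove Fri from Alice, Liam.
Bob's domain is down to {Mon}, so Bob = Mon. So Liam can't be Mon.
Alice's domain is down to {Sat}, so Alice = Sat.
Liam must be Wed (only option left). So Ivy can't be Wed.
That leaves Ivy = Tue.

Frank=Thu, Mona=Fri, Bob=Mon, Alice=Sat, Ivy=Tue, Liam=Wed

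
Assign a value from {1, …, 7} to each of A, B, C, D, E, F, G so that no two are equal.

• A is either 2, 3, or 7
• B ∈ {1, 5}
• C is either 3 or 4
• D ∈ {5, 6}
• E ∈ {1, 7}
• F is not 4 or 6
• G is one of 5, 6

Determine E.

7

Among the 7 variables, 4 fits only C (and all 7 values in {1, 2, 3, 4, 5, 6, 7} must be used), so C = 4.
D and G between them cover only {5, 6} — a naked pair. Remove those values from B, F.
B has just one choice, so B = 1. Eliminate 1 elsewhere: E, F.
So E = 7.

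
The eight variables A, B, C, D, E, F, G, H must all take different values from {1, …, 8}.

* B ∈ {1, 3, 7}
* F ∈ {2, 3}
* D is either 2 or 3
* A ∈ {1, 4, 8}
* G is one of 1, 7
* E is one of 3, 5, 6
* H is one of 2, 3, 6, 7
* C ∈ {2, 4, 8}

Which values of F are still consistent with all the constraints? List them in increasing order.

The 8 variables draw from only 8 values {1, 2, 3, 4, 5, 6, 7, 8}, so each is used; only E can be 5, hence E = 5.
Among the 7 still-open variables, 6 fits only H (and all 7 values in {1, 2, 3, 4, 6, 7, 8} must be used), so H = 6.
D and F between them cover only {2, 3} — a naked pair. Remove those values from B, C.
The 2 variables B and G are confined to {1, 7}, which locks those values in; drop them from A.
No further eliminations apply; F can still be any of 2, 3.

2, 3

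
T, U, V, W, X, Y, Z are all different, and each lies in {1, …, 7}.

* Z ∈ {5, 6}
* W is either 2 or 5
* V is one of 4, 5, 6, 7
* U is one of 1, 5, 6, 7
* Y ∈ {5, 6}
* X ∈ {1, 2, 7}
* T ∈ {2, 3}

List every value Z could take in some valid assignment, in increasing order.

5, 6

Among the 7 variables, 3 fits only T (and all 7 values in {1, 2, 3, 4, 5, 6, 7} must be used), so T = 3.
Among the 6 still-open variables, 4 fits only V (and all 6 values in {1, 2, 4, 5, 6, 7} must be used), so V = 4.
The 2 variables Y and Z are confined to {5, 6}, which locks those values in; drop them from U, W.
W's domain is down to {2}, so W = 2. So X can't be 2.
No further eliminations apply; Z can still be any of 5, 6.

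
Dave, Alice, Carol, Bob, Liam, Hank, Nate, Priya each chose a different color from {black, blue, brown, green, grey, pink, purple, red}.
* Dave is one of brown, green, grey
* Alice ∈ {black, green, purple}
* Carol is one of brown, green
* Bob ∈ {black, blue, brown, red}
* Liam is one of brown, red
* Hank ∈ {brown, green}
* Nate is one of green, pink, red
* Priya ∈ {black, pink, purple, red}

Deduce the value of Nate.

The 8 variables draw from only 8 values {black, blue, brown, green, grey, pink, purple, red}, so each is used; only Bob can be blue, hence Bob = blue.
Among the 7 still-open variables, grey fits only Dave (and all 7 values in {black, brown, green, grey, pink, purple, red} must be used), so Dave = grey.
Carol and Hank share exactly the 2 values {brown, green}; by pigeonhole those values go to them, so strike brown, green from Alice, Liam, Nate.
Liam has just one choice, so Liam = red. Remove red from Nate, Priya.
So Nate = pink.

pink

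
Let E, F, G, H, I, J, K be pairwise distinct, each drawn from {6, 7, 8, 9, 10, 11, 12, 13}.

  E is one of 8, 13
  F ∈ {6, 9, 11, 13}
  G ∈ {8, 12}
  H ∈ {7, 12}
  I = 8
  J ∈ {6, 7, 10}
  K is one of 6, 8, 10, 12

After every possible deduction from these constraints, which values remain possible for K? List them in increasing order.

6, 10

I must be 8 (only option left). So E, G, K can't be 8.
E has just one choice, so E = 13. So F can't be 13.
G must be 12 (only option left). Remove 12 from H, K.
H's domain is down to {7}, so H = 7. Eliminate 7 elsewhere: J.
J and K share exactly the 2 values {6, 10}; by pigeonhole those values go to them, so strike 6, 10 from F.
No further eliminations apply; K can still be any of 6, 10.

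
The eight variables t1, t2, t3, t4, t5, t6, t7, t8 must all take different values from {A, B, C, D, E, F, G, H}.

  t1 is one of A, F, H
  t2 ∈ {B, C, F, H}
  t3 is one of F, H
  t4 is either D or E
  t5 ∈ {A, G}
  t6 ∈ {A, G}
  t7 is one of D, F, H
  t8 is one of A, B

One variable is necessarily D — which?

t7

The 8 variables together cover exactly {A, B, C, D, E, F, G, H} — 8 values for 8 variables — and C appears only in t2's list, so t2 = C.
The 7 still-open variables together cover exactly {A, B, D, E, F, G, H} — 7 values for 7 variables — and B appears only in t8's list, so t8 = B.
The 6 still-open variables together cover exactly {A, D, E, F, G, H} — 6 values for 6 variables — and E appears only in t4's list, so t4 = E.
The 5 still-open variables draw from only 5 values {A, D, F, G, H}, so each is used; only t7 can be D, hence t7 = D.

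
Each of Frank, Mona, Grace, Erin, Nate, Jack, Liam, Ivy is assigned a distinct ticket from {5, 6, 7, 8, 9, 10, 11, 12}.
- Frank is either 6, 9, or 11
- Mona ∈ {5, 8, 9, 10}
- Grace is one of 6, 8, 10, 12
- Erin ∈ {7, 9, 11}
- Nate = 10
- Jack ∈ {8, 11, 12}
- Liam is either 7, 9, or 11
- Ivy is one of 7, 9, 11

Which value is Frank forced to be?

Nate must be 10 (only option left). So Mona, Grace can't be 10.
The 7 still-open variables together cover exactly {5, 6, 7, 8, 9, 11, 12} — 7 values for 7 variables — and 5 appears only in Mona's list, so Mona = 5.
Erin, Liam, Ivy between them cover only {7, 9, 11} — a naked triple. Remove those values from Frank, Jack.
So Frank = 6.

6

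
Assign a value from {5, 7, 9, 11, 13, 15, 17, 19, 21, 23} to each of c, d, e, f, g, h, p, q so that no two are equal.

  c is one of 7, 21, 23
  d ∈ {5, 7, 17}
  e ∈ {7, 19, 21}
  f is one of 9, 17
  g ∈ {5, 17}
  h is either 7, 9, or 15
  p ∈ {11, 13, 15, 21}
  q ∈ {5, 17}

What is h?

g and q between them cover only {5, 17} — a naked pair. Remove those values from d, f.
d has just one choice, so d = 7. Eliminate 7 elsewhere: c, e, h.
f must be 9 (only option left). So h can't be 9.
So h = 15.

15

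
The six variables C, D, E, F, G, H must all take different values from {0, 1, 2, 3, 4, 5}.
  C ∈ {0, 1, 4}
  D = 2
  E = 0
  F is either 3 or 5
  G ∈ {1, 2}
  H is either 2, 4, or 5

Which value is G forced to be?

1

D's domain is down to {2}, so D = 2. Remove 2 from G, H.
So G = 1.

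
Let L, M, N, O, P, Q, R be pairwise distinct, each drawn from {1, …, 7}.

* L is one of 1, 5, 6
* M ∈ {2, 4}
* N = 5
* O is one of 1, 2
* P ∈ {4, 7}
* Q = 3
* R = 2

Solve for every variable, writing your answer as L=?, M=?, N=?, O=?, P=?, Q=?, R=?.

N must be 5 (only option left). So L can't be 5.
That leaves Q = 3.
R must be 2 (only option left). Eliminate 2 elsewhere: M, O.
M has just one choice, so M = 4. Remove 4 from P.
O's domain is down to {1}, so O = 1. So L can't be 1.
P must be 7 (only option left).
L has just one choice, so L = 6.

L=6, M=4, N=5, O=1, P=7, Q=3, R=2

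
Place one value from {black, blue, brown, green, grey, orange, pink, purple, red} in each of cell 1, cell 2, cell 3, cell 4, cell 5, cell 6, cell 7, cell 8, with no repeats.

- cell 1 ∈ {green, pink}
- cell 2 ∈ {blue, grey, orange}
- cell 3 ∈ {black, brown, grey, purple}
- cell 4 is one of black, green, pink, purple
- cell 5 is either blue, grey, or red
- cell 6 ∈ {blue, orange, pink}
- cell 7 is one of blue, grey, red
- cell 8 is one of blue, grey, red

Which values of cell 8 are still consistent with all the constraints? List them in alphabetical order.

blue, grey, red

cell 5, cell 7, cell 8 share exactly the 3 values {blue, grey, red}; by pigeonhole those values go to them, so strike blue, grey, red from cell 2, cell 3, cell 6.
That leaves cell 2 = orange. Remove orange from cell 6.
That leaves cell 6 = pink. Strike pink from cell 1, cell 4.
cell 1's domain is down to {green}, so cell 1 = green. Eliminate green elsewhere: cell 4.
No further eliminations apply; cell 8 can still be any of blue, grey, red.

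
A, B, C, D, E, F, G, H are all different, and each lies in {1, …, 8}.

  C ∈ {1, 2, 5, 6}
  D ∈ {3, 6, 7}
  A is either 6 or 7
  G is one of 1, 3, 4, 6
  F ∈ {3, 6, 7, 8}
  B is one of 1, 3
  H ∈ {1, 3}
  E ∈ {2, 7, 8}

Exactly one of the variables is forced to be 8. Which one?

The 8 variables together cover exactly {1, 2, 3, 4, 5, 6, 7, 8} — 8 values for 8 variables — and 4 appears only in G's list, so G = 4.
The 7 still-open variables draw from only 7 values {1, 2, 3, 5, 6, 7, 8}, so each is used; only C can be 5, hence C = 5.
Among the 6 still-open variables, 2 fits only E (and all 6 values in {1, 2, 3, 6, 7, 8} must be used), so E = 2.
The 5 still-open variables together cover exactly {1, 3, 6, 7, 8} — 5 values for 5 variables — and 8 appears only in F's list, so F = 8.

F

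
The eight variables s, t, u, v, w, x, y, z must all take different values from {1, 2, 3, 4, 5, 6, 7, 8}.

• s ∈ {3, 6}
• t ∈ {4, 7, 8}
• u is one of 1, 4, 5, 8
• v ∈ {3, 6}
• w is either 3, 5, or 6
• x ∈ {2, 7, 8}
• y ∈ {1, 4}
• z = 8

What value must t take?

7

z's domain is down to {8}, so z = 8. Remove 8 from t, u, x.
Among the 7 still-open variables, 2 fits only x (and all 7 values in {1, 2, 3, 4, 5, 6, 7} must be used), so x = 2.
Among the 6 still-open variables, 7 fits only t (and all 6 values in {1, 3, 4, 5, 6, 7} must be used), so t = 7.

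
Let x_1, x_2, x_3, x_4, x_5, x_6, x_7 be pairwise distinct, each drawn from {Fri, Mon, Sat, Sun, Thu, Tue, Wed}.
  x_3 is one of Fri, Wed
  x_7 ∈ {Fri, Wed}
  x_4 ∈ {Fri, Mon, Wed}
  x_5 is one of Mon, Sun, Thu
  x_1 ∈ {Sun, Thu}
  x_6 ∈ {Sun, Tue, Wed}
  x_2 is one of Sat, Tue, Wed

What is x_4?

Among the 7 variables, Sat fits only x_2 (and all 7 values in {Fri, Mon, Sat, Sun, Thu, Tue, Wed} must be used), so x_2 = Sat.
The 6 still-open variables draw from only 6 values {Fri, Mon, Sun, Thu, Tue, Wed}, so each is used; only x_6 can be Tue, hence x_6 = Tue.
x_3 and x_7 share exactly the 2 values {Fri, Wed}; by pigeonhole those values go to them, so strike Fri, Wed from x_4.
So x_4 = Mon.

Mon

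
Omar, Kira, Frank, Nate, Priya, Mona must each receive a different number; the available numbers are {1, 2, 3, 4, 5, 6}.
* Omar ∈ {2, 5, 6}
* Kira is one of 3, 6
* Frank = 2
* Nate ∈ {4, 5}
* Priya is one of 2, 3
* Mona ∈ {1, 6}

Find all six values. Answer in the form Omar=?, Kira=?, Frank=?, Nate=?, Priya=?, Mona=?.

Omar=5, Kira=6, Frank=2, Nate=4, Priya=3, Mona=1

Frank has just one choice, so Frank = 2. Remove 2 from Omar, Priya.
Priya must be 3 (only option left). Strike 3 from Kira.
Kira must be 6 (only option left). Strike 6 from Omar, Mona.
Mona must be 1 (only option left).
Omar has just one choice, so Omar = 5. Remove 5 from Nate.
Nate must be 4 (only option left).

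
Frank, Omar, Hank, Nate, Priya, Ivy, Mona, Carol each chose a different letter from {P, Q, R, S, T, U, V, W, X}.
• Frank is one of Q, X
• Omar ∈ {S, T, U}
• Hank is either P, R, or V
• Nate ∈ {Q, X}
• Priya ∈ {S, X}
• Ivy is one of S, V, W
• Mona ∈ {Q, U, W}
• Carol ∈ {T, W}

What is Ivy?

V

The 2 variables Frank and Nate are confined to {Q, X}, which locks those values in; drop them from Priya, Mona.
That leaves Priya = S. Remove S from Omar, Ivy.
The 3 variables Omar, Mona, Carol are confined to {T, U, W}, which locks those values in; drop them from Ivy.
So Ivy = V.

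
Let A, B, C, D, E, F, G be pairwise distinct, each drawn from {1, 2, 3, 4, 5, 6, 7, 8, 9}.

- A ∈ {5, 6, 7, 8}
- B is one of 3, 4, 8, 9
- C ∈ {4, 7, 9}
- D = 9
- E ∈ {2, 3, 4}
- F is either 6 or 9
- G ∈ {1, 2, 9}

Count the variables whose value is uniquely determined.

2

D must be 9 (only option left). Remove 9 from B, C, F, G.
F must be 6 (only option left). Remove 6 from A.
Determined: D=9, F=6. The other variables each still have more than one consistent value. That makes 2.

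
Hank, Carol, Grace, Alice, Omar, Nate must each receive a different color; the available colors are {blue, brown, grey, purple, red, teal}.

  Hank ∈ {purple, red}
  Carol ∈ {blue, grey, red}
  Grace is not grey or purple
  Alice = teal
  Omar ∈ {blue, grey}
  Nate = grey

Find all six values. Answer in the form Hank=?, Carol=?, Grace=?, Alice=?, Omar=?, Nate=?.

Alice must be teal (only option left). Eliminate teal elsewhere: Grace.
Nate has just one choice, so Nate = grey. Remove grey from Carol, Omar.
Omar has just one choice, so Omar = blue. Remove blue from Carol, Grace.
Carol must be red (only option left). Eliminate red elsewhere: Hank, Grace.
That leaves Grace = brown.
Hank must be purple (only option left).

Hank=purple, Carol=red, Grace=brown, Alice=teal, Omar=blue, Nate=grey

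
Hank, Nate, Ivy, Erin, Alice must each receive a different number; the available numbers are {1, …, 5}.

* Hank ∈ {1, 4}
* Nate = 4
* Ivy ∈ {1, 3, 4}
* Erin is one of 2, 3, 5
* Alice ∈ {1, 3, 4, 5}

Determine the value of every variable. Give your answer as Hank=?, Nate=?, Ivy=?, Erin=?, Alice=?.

Nate's domain is down to {4}, so Nate = 4. Remove 4 from Hank, Ivy, Alice.
That leaves Hank = 1. Eliminate 1 elsewhere: Ivy, Alice.
That leaves Ivy = 3. Eliminate 3 elsewhere: Erin, Alice.
Alice must be 5 (only option left). Strike 5 from Erin.
Erin's domain is down to {2}, so Erin = 2.

Hank=1, Nate=4, Ivy=3, Erin=2, Alice=5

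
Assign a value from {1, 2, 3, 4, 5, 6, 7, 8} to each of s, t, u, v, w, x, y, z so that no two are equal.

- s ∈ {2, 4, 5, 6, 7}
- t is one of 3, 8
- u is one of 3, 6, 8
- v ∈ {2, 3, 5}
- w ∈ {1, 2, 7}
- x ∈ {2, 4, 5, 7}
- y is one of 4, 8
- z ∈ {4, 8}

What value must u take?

6

The 8 variables together cover exactly {1, 2, 3, 4, 5, 6, 7, 8} — 8 values for 8 variables — and 1 appears only in w's list, so w = 1.
The 2 variables y and z are confined to {4, 8}, which locks those values in; drop them from s, t, u, x.
That leaves t = 3. So u, v can't be 3.
So u = 6.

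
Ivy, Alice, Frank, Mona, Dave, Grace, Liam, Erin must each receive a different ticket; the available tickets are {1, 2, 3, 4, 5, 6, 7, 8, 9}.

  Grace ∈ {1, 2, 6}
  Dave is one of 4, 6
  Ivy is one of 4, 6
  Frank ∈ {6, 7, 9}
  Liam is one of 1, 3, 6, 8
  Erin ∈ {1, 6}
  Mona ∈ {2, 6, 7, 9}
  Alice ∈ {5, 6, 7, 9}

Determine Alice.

The 2 variables Ivy and Dave are confined to {4, 6}, which locks those values in; drop them from Alice, Frank, Mona, Grace, Liam, Erin.
That leaves Erin = 1. Remove 1 from Grace, Liam.
Grace's domain is down to {2}, so Grace = 2. Remove 2 from Mona.
The 2 variables Frank and Mona are confined to {7, 9}, which locks those values in; drop them from Alice.
So Alice = 5.

5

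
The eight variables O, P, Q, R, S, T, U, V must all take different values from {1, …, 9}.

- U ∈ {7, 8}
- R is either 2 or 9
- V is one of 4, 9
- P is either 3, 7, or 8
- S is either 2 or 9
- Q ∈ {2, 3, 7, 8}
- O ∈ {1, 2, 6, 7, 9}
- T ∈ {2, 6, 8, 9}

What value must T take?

The 8 variables together cover exactly {1, 2, 3, 4, 6, 7, 8, 9} — 8 values for 8 variables — and 1 appears only in O's list, so O = 1.
The 7 still-open variables together cover exactly {2, 3, 4, 6, 7, 8, 9} — 7 values for 7 variables — and 4 appears only in V's list, so V = 4.
The 6 still-open variables together cover exactly {2, 3, 6, 7, 8, 9} — 6 values for 6 variables — and 6 appears only in T's list, so T = 6.

6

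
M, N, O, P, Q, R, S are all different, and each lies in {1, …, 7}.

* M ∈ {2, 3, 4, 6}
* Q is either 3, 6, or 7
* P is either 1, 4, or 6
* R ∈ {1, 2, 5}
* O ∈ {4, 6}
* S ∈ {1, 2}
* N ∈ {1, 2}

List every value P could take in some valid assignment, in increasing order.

Among the 7 variables, 5 fits only R (and all 7 values in {1, 2, 3, 4, 5, 6, 7} must be used), so R = 5.
The 6 still-open variables together cover exactly {1, 2, 3, 4, 6, 7} — 6 values for 6 variables — and 7 appears only in Q's list, so Q = 7.
The 5 still-open variables together cover exactly {1, 2, 3, 4, 6} — 5 values for 5 variables — and 3 appears only in M's list, so M = 3.
N and S share exactly the 2 values {1, 2}; by pigeonhole those values go to them, so strike 1, 2 from P.
No further eliminations apply; P can still be any of 4, 6.

4, 6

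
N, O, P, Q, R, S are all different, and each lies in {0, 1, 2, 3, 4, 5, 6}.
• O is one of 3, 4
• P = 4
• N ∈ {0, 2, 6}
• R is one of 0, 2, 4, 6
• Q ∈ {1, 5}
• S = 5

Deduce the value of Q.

P has just one choice, so P = 4. Remove 4 from O, R.
S must be 5 (only option left). Eliminate 5 elsewhere: Q.
So Q = 1.

1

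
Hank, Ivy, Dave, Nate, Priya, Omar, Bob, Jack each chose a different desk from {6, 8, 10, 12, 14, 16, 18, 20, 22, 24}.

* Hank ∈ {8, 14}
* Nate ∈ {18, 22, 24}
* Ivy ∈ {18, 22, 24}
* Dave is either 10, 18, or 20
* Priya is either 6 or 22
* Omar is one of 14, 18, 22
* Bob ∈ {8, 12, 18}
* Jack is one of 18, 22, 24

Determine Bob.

12

The 3 variables Ivy, Nate, Jack are confined to {18, 22, 24}, which locks those values in; drop them from Dave, Priya, Omar, Bob.
Priya's domain is down to {6}, so Priya = 6.
Omar's domain is down to {14}, so Omar = 14. Remove 14 from Hank.
Hank must be 8 (only option left). Eliminate 8 elsewhere: Bob.
So Bob = 12.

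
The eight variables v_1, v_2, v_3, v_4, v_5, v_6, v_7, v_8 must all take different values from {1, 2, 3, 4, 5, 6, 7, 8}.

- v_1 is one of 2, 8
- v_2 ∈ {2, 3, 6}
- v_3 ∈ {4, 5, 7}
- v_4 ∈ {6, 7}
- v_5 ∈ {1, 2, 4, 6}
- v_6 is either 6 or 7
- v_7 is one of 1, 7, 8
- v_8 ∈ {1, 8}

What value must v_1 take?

The 8 variables draw from only 8 values {1, 2, 3, 4, 5, 6, 7, 8}, so each is used; only v_2 can be 3, hence v_2 = 3.
The 7 still-open variables draw from only 7 values {1, 2, 4, 5, 6, 7, 8}, so each is used; only v_3 can be 5, hence v_3 = 5.
Among the 6 still-open variables, 4 fits only v_5 (and all 6 values in {1, 2, 4, 6, 7, 8} must be used), so v_5 = 4.
Among the 5 still-open variables, 2 fits only v_1 (and all 5 values in {1, 2, 6, 7, 8} must be used), so v_1 = 2.

2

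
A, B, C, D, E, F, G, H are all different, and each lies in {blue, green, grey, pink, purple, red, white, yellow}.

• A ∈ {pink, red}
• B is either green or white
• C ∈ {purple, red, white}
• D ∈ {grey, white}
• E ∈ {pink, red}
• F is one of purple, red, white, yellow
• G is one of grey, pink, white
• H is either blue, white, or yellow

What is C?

purple

Among the 8 variables, blue fits only H (and all 8 values in {blue, green, grey, pink, purple, red, white, yellow} must be used), so H = blue.
The 7 still-open variables together cover exactly {green, grey, pink, purple, red, white, yellow} — 7 values for 7 variables — and green appears only in B's list, so B = green.
The 6 still-open variables together cover exactly {grey, pink, purple, red, white, yellow} — 6 values for 6 variables — and yellow appears only in F's list, so F = yellow.
The 5 still-open variables draw from only 5 values {grey, pink, purple, red, white}, so each is used; only C can be purple, hence C = purple.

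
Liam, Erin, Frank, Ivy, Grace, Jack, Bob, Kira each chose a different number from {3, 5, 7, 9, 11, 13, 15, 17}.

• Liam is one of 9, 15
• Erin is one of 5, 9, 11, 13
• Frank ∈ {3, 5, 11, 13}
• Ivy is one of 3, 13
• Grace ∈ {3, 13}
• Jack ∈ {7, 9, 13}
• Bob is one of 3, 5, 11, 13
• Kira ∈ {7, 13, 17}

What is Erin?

Among the 8 variables, 15 fits only Liam (and all 8 values in {3, 5, 7, 9, 11, 13, 15, 17} must be used), so Liam = 15.
The 7 still-open variables together cover exactly {3, 5, 7, 9, 11, 13, 17} — 7 values for 7 variables — and 17 appears only in Kira's list, so Kira = 17.
The 6 still-open variables draw from only 6 values {3, 5, 7, 9, 11, 13}, so each is used; only Jack can be 7, hence Jack = 7.
Among the 5 still-open variables, 9 fits only Erin (and all 5 values in {3, 5, 9, 11, 13} must be used), so Erin = 9.

9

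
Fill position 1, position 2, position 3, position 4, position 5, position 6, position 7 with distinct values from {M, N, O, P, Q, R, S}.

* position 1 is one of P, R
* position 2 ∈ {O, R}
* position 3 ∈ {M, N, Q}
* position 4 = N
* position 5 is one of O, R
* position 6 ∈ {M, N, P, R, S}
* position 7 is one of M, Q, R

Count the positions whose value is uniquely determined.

3

position 4 has just one choice, so position 4 = N. So position 3, position 6 can't be N.
The 6 still-open variables together cover exactly {M, O, P, Q, R, S} — 6 values for 6 variables — and S appears only in position 6's list, so position 6 = S.
Among the 5 still-open variables, P fits only position 1 (and all 5 values in {M, O, P, Q, R} must be used), so position 1 = P.
position 2 and position 5 between them cover only {O, R} — a naked pair. Remove those values from position 7.
Determined: position 1=P, position 4=N, position 6=S. The other positions each still have more than one consistent value. That makes 3.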